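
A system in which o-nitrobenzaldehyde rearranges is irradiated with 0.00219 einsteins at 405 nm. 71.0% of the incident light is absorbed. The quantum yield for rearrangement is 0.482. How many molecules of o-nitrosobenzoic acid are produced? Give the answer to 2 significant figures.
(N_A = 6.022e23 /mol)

4.5e20 molecules

Photons absorbed: 0.710 × 0.00219 = 0.001555 mol.
Product: Φ × n_abs = 0.482 × 0.001555 = 7.495e-4 mol.
As a count: 7.495e-4 × 6.022e23 = 4.5e20.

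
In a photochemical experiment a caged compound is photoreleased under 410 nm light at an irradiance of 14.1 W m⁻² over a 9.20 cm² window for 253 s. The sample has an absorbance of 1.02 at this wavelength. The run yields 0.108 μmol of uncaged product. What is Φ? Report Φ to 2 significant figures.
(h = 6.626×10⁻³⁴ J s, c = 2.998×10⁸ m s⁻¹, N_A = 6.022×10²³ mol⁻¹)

Φ = 0.011

Product: 0.108 μmol = 1.08×10⁻⁷ mol.
Photon energy at 410 nm: hc/λ = (6.626×10⁻³⁴)(2.998×10⁸)/(410×10⁻⁹) = 4.845×10⁻¹⁹ J.
Energy delivered: (14.1 W m⁻²)(9.20×10⁻⁴ m²)(253 s) = 3.282 J.
Photons incident: 3.282 / 4.845×10⁻¹⁹ = 6.774×10¹⁸, i.e. 6.774×10¹⁸/6.022×10²³ = 1.125×10⁻⁵ mol.
Fraction absorbed: 1 − 10^(−1.02) = 0.9045.
Photons absorbed: 0.9045 × 1.125×10⁻⁵ = 1.018×10⁻⁵ mol.
Φ = 1.08×10⁻⁷ mol / 1.018×10⁻⁵ mol photons = 0.011.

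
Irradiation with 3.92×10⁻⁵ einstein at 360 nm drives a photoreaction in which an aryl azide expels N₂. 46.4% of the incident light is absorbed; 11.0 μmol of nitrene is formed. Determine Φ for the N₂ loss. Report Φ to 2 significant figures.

Φ = 0.60

Product: 11.0 μmol = 1.10×10⁻⁵ mol.
Photons absorbed: 0.464 × 3.92×10⁻⁵ = 1.819×10⁻⁵ mol.
Φ = 1.10×10⁻⁵ mol / 1.819×10⁻⁵ mol photons = 0.60.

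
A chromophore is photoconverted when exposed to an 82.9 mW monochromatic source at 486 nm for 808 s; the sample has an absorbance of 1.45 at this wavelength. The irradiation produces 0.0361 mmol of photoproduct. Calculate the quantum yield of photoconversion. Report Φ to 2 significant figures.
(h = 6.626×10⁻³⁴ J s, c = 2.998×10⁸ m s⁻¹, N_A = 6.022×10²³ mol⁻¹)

Φ = 0.14

Product: 0.0361 mmol = 3.61×10⁻⁵ mol.
Photon energy at 486 nm: hc/λ = (6.626×10⁻³⁴)(2.998×10⁸)/(486×10⁻⁹) = 4.087×10⁻¹⁹ J.
Energy delivered: (82.9 mW)(808 s) = 66.98 J.
Photons incident: 66.98 / 4.087×10⁻¹⁹ = 1.639×10²⁰, i.e. 1.639×10²⁰/6.022×10²³ = 2.722×10⁻⁴ mol.
Fraction absorbed: 1 − 10^(−1.45) = 0.9645.
Photons absorbed: 0.9645 × 2.722×10⁻⁴ = 2.625×10⁻⁴ mol.
Φ = 3.61×10⁻⁵ mol / 2.625×10⁻⁴ mol photons = 0.14.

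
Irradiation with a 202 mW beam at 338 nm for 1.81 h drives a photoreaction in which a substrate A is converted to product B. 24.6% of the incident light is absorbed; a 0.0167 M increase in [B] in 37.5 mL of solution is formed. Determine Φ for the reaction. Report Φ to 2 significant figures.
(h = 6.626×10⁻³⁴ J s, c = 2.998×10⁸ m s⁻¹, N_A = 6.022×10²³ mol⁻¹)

Φ = 0.68

Product: (0.0167 M)(0.0375 L) = 6.263×10⁻⁴ mol.
Photon energy at 338 nm: hc/λ = (6.626×10⁻³⁴)(2.998×10⁸)/(338×10⁻⁹) = 5.877×10⁻¹⁹ J.
Energy delivered: (202 mW)(6516 s) = 1316 J.
Photons incident: 1316 / 5.877×10⁻¹⁹ = 2.239×10²¹, i.e. 2.239×10²¹/6.022×10²³ = 0.003718 mol.
Photons absorbed: 0.246 × 0.003718 = 9.146×10⁻⁴ mol.
Φ = 6.263×10⁻⁴ mol / 9.146×10⁻⁴ mol photons = 0.68.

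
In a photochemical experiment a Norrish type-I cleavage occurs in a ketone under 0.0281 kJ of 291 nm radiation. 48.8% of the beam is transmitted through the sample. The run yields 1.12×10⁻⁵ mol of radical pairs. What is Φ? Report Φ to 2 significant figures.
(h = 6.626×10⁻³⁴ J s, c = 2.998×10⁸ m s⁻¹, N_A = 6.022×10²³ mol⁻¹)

Φ = 0.32

Photon energy at 291 nm: hc/λ = (6.626×10⁻³⁴)(2.998×10⁸)/(291×10⁻⁹) = 6.826×10⁻¹⁹ J.
Incident energy: 0.0281 kJ = 28.1 J.
Photons incident: 28.1 / 6.826×10⁻¹⁹ = 4.117×10¹⁹, i.e. 4.117×10¹⁹/6.022×10²³ = 6.837×10⁻⁵ mol.
Fraction absorbed: 1 − 48.8/100 = 0.5120.
Photons absorbed: 0.5120 × 6.837×10⁻⁵ = 3.501×10⁻⁵ mol.
Φ = 1.12×10⁻⁵ mol / 3.501×10⁻⁵ mol photons = 0.32.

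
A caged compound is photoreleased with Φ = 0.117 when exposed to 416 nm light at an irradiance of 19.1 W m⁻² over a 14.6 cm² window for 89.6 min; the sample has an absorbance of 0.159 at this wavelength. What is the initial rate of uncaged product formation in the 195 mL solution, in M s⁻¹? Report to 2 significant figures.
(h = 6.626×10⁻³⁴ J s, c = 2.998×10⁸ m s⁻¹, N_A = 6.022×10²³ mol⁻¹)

Photon energy at 416 nm: hc/λ = (6.626×10⁻³⁴)(2.998×10⁸)/(416×10⁻⁹) = 4.775×10⁻¹⁹ J.
Energy delivered: (19.1 W m⁻²)(14.6×10⁻⁴ m²)(5376 s) = 149.9 J.
Photons incident: 149.9 / 4.775×10⁻¹⁹ = 3.139×10²⁰, i.e. 3.139×10²⁰/6.022×10²³ = 5.213×10⁻⁴ mol.
Fraction absorbed: 1 − 10^(−0.159) = 0.3066.
Photons absorbed: 0.3066 × 5.213×10⁻⁴ = 1.598×10⁻⁴ mol.
Product formed: 0.117 × 1.598×10⁻⁴ = 1.870×10⁻⁵ mol.
Rate: 1.870×10⁻⁵ mol / (5376 s × 0.195 L) = 1.8×10⁻⁸ M s⁻¹.

1.8×10⁻⁸ M s⁻¹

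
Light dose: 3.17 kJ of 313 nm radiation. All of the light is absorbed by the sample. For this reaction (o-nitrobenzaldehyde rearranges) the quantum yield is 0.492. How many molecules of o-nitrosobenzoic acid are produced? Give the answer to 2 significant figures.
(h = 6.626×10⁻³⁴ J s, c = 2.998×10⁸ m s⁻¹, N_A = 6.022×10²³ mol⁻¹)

Photon energy at 313 nm: hc/λ = (6.626×10⁻³⁴)(2.998×10⁸)/(313×10⁻⁹) = 6.347×10⁻¹⁹ J.
Incident energy: 3.17 kJ = 3170 J.
Photons incident: 3170 / 6.347×10⁻¹⁹ = 4.994×10²¹, i.e. 4.994×10²¹/6.022×10²³ = 0.008293 mol.
Product: Φ × n_abs = 0.492 × 0.008293 = 0.004080 mol.
As a count: 0.004080 × 6.022×10²³ = 2.5×10²¹.

2.5×10²¹ molecules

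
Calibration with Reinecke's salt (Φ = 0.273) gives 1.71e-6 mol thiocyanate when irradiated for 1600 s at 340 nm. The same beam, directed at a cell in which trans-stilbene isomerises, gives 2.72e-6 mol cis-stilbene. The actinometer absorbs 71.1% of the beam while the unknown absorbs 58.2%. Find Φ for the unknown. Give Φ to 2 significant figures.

Photons absorbed by the actinometer: 1.71e-6 / 0.273 = 6.264e-6 mol.
Incident flux: 6.264e-6 / 0.711 = 8.810e-6 einstein.
Absorbed by unknown: 0.582 × 8.810e-6 = 5.127e-6 mol.
Φ(unknown) = 2.72e-6 / 5.127e-6 = 0.53.

Φ = 0.53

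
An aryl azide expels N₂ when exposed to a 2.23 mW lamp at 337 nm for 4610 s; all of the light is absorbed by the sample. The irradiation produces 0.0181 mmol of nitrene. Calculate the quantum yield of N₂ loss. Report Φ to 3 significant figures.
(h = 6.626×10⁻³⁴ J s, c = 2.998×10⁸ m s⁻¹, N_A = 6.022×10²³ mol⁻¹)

Product: 0.0181 mmol = 1.81×10⁻⁵ mol.
Photon energy at 337 nm: hc/λ = (6.626×10⁻³⁴)(2.998×10⁸)/(337×10⁻⁹) = 5.895×10⁻¹⁹ J.
Energy delivered: (2.23 mW)(4610 s) = 10.28 J.
Photons incident: 10.28 / 5.895×10⁻¹⁹ = 1.744×10¹⁹, i.e. 1.744×10¹⁹/6.022×10²³ = 2.896×10⁻⁵ mol.
Φ = 1.81×10⁻⁵ mol / 2.896×10⁻⁵ mol photons = 0.625.

Φ = 0.625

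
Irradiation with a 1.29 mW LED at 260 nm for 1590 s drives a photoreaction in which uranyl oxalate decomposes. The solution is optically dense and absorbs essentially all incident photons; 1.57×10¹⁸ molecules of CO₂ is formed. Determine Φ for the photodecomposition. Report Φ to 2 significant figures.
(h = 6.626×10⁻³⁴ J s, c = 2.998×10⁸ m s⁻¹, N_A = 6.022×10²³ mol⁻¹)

Product: 1.57×10¹⁸ / 6.022×10²³ = 2.607×10⁻⁶ mol.
Photon energy at 260 nm: hc/λ = (6.626×10⁻³⁴)(2.998×10⁸)/(260×10⁻⁹) = 7.640×10⁻¹⁹ J.
Energy delivered: (1.29 mW)(1590 s) = 2.051 J.
Photons incident: 2.051 / 7.640×10⁻¹⁹ = 2.685×10¹⁸, i.e. 2.685×10¹⁸/6.022×10²³ = 4.459×10⁻⁶ mol.
Φ = 2.607×10⁻⁶ mol / 4.459×10⁻⁶ mol photons = 0.58.

Φ = 0.58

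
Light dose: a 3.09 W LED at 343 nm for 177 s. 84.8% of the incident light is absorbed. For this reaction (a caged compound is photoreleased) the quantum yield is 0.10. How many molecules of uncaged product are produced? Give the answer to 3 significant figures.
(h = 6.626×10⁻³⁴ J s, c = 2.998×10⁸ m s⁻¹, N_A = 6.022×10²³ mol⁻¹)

Photon energy at 343 nm: hc/λ = (6.626×10⁻³⁴)(2.998×10⁸)/(343×10⁻⁹) = 5.791×10⁻¹⁹ J.
Energy delivered: (3.09 W)(177 s) = 546.9 J.
Photons incident: 546.9 / 5.791×10⁻¹⁹ = 9.444×10²⁰, i.e. 9.444×10²⁰/6.022×10²³ = 0.001568 mol.
Photons absorbed: 0.848 × 0.001568 = 0.001330 mol.
Product: Φ × n_abs = 0.10 × 0.001330 = 1.330×10⁻⁴ mol.
As a count: 1.330×10⁻⁴ × 6.022×10²³ = 8.01×10¹⁹.

8.01×10¹⁹ molecules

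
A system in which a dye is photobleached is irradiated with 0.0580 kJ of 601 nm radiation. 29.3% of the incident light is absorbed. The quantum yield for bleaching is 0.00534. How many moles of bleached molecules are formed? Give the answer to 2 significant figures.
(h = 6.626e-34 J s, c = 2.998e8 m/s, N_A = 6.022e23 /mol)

Photon energy at 601 nm: hc/λ = (6.626e-34)(2.998e8)/(601e-9) = 3.305e-19 J.
Incident energy: 0.0580 kJ = 58.0 J.
Photons incident: 58.0 / 3.305e-19 = 1.755e20, i.e. 1.755e20/6.022e23 = 2.914e-4 mol.
Photons absorbed: 0.293 × 2.914e-4 = 8.538e-5 mol.
Product: Φ × n_abs = 0.00534 × 8.538e-5 = 4.559e-7 mol.

4.6e-7 mol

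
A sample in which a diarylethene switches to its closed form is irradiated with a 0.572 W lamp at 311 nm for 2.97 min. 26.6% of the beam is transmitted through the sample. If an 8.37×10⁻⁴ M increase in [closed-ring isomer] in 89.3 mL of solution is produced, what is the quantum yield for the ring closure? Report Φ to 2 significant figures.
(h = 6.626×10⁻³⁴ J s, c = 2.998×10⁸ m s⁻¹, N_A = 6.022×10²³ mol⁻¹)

Φ = 0.38

Product: (8.37×10⁻⁴ M)(0.0893 L) = 7.474×10⁻⁵ mol.
Photon energy at 311 nm: hc/λ = (6.626×10⁻³⁴)(2.998×10⁸)/(311×10⁻⁹) = 6.387×10⁻¹⁹ J.
Energy delivered: (0.572 W)(178.2 s) = 101.9 J.
Photons incident: 101.9 / 6.387×10⁻¹⁹ = 1.595×10²⁰, i.e. 1.595×10²⁰/6.022×10²³ = 2.649×10⁻⁴ mol.
Fraction absorbed: 1 − 26.6/100 = 0.7340.
Photons absorbed: 0.7340 × 2.649×10⁻⁴ = 1.944×10⁻⁴ mol.
Φ = 7.474×10⁻⁵ mol / 1.944×10⁻⁴ mol photons = 0.38.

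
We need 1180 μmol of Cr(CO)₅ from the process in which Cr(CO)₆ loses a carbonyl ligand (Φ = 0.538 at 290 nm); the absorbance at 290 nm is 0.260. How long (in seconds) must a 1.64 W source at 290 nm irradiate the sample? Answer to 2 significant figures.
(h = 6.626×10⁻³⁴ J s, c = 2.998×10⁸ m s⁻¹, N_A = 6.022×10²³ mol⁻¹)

t ≈ 1200 s

Product: 1180 μmol = 0.00118 mol.
Photons that must be absorbed: 0.00118 / 0.538 = 0.002193 mol.
Fraction absorbed: 1 − 10^(−0.260) = 0.4505.
Incident photons needed: 0.002193 / 0.4505 = 0.004868 mol.
Photon energy: hc/λ = 6.850×10⁻¹⁹ J; per mole, 4.125×10⁵ J mol⁻¹.
Energy required: 0.004868 × 4.125×10⁵ = 2008 J.
Time: 2008 J / 1.64 W = 1200 s.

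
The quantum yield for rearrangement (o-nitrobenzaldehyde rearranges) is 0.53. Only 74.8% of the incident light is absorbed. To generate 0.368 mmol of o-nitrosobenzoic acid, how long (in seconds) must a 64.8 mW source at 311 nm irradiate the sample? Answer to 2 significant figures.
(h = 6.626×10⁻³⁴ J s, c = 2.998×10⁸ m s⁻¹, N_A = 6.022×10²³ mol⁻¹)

t ≈ 5500 s

Product: 0.368 mmol = 3.68×10⁻⁴ mol.
Photons that must be absorbed: 3.68×10⁻⁴ / 0.53 = 6.943×10⁻⁴ mol.
Incident photons needed: 6.943×10⁻⁴ / 0.748 = 9.282×10⁻⁴ mol.
Photon energy: hc/λ = 6.387×10⁻¹⁹ J; per mole, 3.846×10⁵ J mol⁻¹.
Energy required: 9.282×10⁻⁴ × 3.846×10⁵ = 357.0 J.
Time: 357.0 J / 0.0648 W = 5500 s.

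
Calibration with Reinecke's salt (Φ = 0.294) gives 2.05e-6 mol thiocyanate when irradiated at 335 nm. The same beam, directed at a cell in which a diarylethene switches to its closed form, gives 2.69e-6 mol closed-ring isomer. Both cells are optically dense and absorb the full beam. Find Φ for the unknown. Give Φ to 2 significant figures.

Φ = 0.39

Photons absorbed by the actinometer: 2.05e-6 / 0.294 = 6.973e-6 mol.
Φ(unknown) = 2.69e-6 / 6.973e-6 = 0.39.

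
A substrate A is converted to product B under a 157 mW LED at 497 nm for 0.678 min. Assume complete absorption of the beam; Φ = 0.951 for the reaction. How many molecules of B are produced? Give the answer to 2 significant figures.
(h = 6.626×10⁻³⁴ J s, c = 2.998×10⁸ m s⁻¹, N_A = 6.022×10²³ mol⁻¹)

1.5×10¹⁹ molecules

Photon energy at 497 nm: hc/λ = (6.626×10⁻³⁴)(2.998×10⁸)/(497×10⁻⁹) = 3.997×10⁻¹⁹ J.
Energy delivered: (157 mW)(40.68 s) = 6.387 J.
Photons incident: 6.387 / 3.997×10⁻¹⁹ = 1.598×10¹⁹, i.e. 1.598×10¹⁹/6.022×10²³ = 2.654×10⁻⁵ mol.
Product: Φ × n_abs = 0.951 × 2.654×10⁻⁵ = 2.524×10⁻⁵ mol.
As a count: 2.524×10⁻⁵ × 6.022×10²³ = 1.5×10¹⁹.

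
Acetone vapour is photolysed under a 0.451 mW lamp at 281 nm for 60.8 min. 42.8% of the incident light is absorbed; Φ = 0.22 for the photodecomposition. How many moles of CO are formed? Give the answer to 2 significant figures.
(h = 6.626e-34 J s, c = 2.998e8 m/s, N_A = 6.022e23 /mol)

Photon energy at 281 nm: hc/λ = (6.626e-34)(2.998e8)/(281e-9) = 7.069e-19 J.
Energy delivered: (0.451 mW)(3648 s) = 1.645 J.
Photons incident: 1.645 / 7.069e-19 = 2.327e18, i.e. 2.327e18/6.022e23 = 3.864e-6 mol.
Photons absorbed: 0.428 × 3.864e-6 = 1.654e-6 mol.
Product: Φ × n_abs = 0.22 × 1.654e-6 = 3.639e-7 mol.

3.6e-7 mol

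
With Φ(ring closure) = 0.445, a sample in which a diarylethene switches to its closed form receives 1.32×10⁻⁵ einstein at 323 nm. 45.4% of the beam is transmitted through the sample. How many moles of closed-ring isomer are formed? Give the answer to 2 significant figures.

Fraction absorbed: 1 − 45.4/100 = 0.5460.
Photons absorbed: 0.5460 × 1.32×10⁻⁵ = 7.207×10⁻⁶ mol.
Product: Φ × n_abs = 0.445 × 7.207×10⁻⁶ = 3.207×10⁻⁶ mol.

3.2×10⁻⁶ mol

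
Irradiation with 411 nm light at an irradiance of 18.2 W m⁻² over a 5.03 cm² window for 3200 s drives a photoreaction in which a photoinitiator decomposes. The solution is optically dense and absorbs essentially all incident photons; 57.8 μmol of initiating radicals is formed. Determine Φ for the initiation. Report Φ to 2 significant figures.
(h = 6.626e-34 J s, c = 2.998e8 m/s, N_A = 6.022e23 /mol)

Product: 57.8 μmol = 5.78e-5 mol.
Photon energy at 411 nm: hc/λ = (6.626e-34)(2.998e8)/(411e-9) = 4.833e-19 J.
Energy delivered: (18.2 W m⁻²)(5.03e-4 m²)(3200 s) = 29.29 J.
Photons incident: 29.29 / 4.833e-19 = 6.060e19, i.e. 6.060e19/6.022e23 = 1.006e-4 mol.
Φ = 5.78e-5 mol / 1.006e-4 mol photons = 0.57.

Φ = 0.57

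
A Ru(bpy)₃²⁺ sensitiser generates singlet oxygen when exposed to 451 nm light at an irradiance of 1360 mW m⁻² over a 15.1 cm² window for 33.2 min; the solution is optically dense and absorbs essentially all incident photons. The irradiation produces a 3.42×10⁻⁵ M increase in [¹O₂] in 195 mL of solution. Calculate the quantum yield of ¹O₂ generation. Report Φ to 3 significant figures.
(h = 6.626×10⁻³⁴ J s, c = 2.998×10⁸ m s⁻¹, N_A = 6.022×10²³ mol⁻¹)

Φ = 0.432

Product: (3.42×10⁻⁵ M)(0.195 L) = 6.669×10⁻⁶ mol.
Photon energy at 451 nm: hc/λ = (6.626×10⁻³⁴)(2.998×10⁸)/(451×10⁻⁹) = 4.405×10⁻¹⁹ J.
Energy delivered: (1360 mW m⁻²)(15.1×10⁻⁴ m²)(1992 s) = 4.091 J.
Photons incident: 4.091 / 4.405×10⁻¹⁹ = 9.287×10¹⁸, i.e. 9.287×10¹⁸/6.022×10²³ = 1.542×10⁻⁵ mol.
Φ = 6.669×10⁻⁶ mol / 1.542×10⁻⁵ mol photons = 0.432.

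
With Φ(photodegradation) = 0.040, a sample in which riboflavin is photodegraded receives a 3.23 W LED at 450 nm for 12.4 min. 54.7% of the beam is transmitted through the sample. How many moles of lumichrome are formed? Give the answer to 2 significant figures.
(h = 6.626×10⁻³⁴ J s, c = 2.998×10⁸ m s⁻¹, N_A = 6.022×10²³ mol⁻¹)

Photon energy at 450 nm: hc/λ = (6.626×10⁻³⁴)(2.998×10⁸)/(450×10⁻⁹) = 4.414×10⁻¹⁹ J.
Energy delivered: (3.23 W)(744 s) = 2403 J.
Photons incident: 2403 / 4.414×10⁻¹⁹ = 5.444×10²¹, i.e. 5.444×10²¹/6.022×10²³ = 0.009040 mol.
Fraction absorbed: 1 − 54.7/100 = 0.4530.
Photons absorbed: 0.4530 × 0.009040 = 0.004095 mol.
Product: Φ × n_abs = 0.040 × 0.004095 = 1.638×10⁻⁴ mol.

1.6×10⁻⁴ mol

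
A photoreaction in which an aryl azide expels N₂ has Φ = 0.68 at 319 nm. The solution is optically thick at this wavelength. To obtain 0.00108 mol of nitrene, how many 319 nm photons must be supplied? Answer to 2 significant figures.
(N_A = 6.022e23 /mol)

Photons that must be absorbed: 0.00108 / 0.68 = 0.001588 mol.
Photon count: 0.001588 × 6.022e23 = 9.6e20.

9.6e20 photons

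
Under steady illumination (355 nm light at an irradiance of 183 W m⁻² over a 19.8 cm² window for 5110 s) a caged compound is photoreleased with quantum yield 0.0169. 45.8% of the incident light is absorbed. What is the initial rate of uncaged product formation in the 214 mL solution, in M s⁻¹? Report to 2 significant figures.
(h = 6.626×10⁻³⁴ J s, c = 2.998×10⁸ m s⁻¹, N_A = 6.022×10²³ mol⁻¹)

Photon energy at 355 nm: hc/λ = (6.626×10⁻³⁴)(2.998×10⁸)/(355×10⁻⁹) = 5.596×10⁻¹⁹ J.
Energy delivered: (183 W m⁻²)(19.8×10⁻⁴ m²)(5110 s) = 1852 J.
Photons incident: 1852 / 5.596×10⁻¹⁹ = 3.310×10²¹, i.e. 3.310×10²¹/6.022×10²³ = 0.005497 mol.
Photons absorbed: 0.458 × 0.005497 = 0.002518 mol.
Product formed: 0.0169 × 0.002518 = 4.255×10⁻⁵ mol.
Rate: 4.255×10⁻⁵ mol / (5110 s × 0.214 L) = 3.9×10⁻⁸ M s⁻¹.

3.9×10⁻⁸ M s⁻¹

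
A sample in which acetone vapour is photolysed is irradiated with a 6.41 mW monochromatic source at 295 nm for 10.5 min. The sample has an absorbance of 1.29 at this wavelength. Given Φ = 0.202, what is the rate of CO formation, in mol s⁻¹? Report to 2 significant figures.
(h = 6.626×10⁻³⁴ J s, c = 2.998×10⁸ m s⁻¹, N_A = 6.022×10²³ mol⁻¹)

Photon energy at 295 nm: hc/λ = (6.626×10⁻³⁴)(2.998×10⁸)/(295×10⁻⁹) = 6.734×10⁻¹⁹ J.
Energy delivered: (6.41 mW)(630 s) = 4.038 J.
Photons incident: 4.038 / 6.734×10⁻¹⁹ = 5.996×10¹⁸, i.e. 5.996×10¹⁸/6.022×10²³ = 9.957×10⁻⁶ mol.
Fraction absorbed: 1 − 10^(−1.29) = 0.9487.
Photons absorbed: 0.9487 × 9.957×10⁻⁶ = 9.446×10⁻⁶ mol.
Product formed: 0.202 × 9.446×10⁻⁶ = 1.908×10⁻⁶ mol.
Rate: 1.908×10⁻⁶ / 630 s = 3.0×10⁻⁹ mol s⁻¹.

3.0×10⁻⁹ mol s⁻¹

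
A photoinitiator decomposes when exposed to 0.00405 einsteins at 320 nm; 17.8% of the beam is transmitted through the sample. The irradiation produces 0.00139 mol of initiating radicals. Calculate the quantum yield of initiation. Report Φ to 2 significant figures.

Φ = 0.42

Fraction absorbed: 1 − 17.8/100 = 0.8220.
Photons absorbed: 0.8220 × 0.00405 = 0.003329 mol.
Φ = 0.00139 mol / 0.003329 mol photons = 0.42.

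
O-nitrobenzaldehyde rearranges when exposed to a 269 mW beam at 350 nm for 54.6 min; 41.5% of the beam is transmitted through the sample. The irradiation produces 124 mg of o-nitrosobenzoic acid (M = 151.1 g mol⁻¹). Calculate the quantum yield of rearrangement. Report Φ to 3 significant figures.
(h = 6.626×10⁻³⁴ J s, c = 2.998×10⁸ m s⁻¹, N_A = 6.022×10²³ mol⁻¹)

Φ = 0.544

Product: 124 mg / 151.1 g mol⁻¹ = 8.206×10⁻⁴ mol.
Photon energy at 350 nm: hc/λ = (6.626×10⁻³⁴)(2.998×10⁸)/(350×10⁻⁹) = 5.676×10⁻¹⁹ J.
Energy delivered: (269 mW)(3276 s) = 881.2 J.
Photons incident: 881.2 / 5.676×10⁻¹⁹ = 1.553×10²¹, i.e. 1.553×10²¹/6.022×10²³ = 0.002579 mol.
Fraction absorbed: 1 − 41.5/100 = 0.5850.
Photons absorbed: 0.5850 × 0.002579 = 0.001509 mol.
Φ = 8.206×10⁻⁴ mol / 0.001509 mol photons = 0.544.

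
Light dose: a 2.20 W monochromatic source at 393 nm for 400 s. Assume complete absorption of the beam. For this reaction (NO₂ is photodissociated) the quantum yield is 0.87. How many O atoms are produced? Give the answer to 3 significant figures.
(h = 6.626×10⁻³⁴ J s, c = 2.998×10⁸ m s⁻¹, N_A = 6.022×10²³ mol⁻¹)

1.51×10²¹ atoms

Photon energy at 393 nm: hc/λ = (6.626×10⁻³⁴)(2.998×10⁸)/(393×10⁻⁹) = 5.055×10⁻¹⁹ J.
Energy delivered: (2.20 W)(400 s) = 880.0 J.
Photons incident: 880.0 / 5.055×10⁻¹⁹ = 1.741×10²¹, i.e. 1.741×10²¹/6.022×10²³ = 0.002891 mol.
Product: Φ × n_abs = 0.87 × 0.002891 = 0.002515 mol.
As a count: 0.002515 × 6.022×10²³ = 1.51×10²¹.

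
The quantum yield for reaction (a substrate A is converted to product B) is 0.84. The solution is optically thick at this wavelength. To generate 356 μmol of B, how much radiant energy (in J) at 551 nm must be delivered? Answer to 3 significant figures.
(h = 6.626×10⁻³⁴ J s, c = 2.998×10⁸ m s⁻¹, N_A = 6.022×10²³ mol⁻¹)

Product: 356 μmol = 3.56×10⁻⁴ mol.
Photons that must be absorbed: 3.56×10⁻⁴ / 0.84 = 4.238×10⁻⁴ mol.
Photon energy: hc/λ = 3.605×10⁻¹⁹ J; per mole, 2.171×10⁵ J mol⁻¹.
Energy required: 4.238×10⁻⁴ × 2.171×10⁵ = 92.0 J.

92.0 J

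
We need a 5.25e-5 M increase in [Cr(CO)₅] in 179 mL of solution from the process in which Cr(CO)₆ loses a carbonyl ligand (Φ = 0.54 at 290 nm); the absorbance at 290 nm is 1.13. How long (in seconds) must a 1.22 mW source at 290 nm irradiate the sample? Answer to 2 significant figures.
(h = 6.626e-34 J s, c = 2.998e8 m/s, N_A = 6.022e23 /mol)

t ≈ 6400 s

Product: (5.25e-5 M)(0.179 L) = 9.398e-6 mol.
Photons that must be absorbed: 9.398e-6 / 0.54 = 1.740e-5 mol.
Fraction absorbed: 1 − 10^(−1.13) = 0.9259.
Incident photons needed: 1.740e-5 / 0.9259 = 1.879e-5 mol.
Photon energy: hc/λ = 6.850e-19 J; per mole, 4.125e5 J mol⁻¹.
Energy required: 1.879e-5 × 4.125e5 = 7.751 J.
Time: 7.751 J / 0.00122 W = 6400 s.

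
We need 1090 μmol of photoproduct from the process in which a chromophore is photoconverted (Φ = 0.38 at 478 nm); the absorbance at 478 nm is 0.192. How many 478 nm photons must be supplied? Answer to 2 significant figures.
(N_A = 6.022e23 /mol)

Product: 1090 μmol = 0.00109 mol.
Photons that must be absorbed: 0.00109 / 0.38 = 0.002868 mol.
Fraction absorbed: 1 − 10^(−0.192) = 0.3573.
Incident photons needed: 0.002868 / 0.3573 = 0.008027 mol.
Photon count: 0.008027 × 6.022e23 = 4.8e21.

4.8e21 photons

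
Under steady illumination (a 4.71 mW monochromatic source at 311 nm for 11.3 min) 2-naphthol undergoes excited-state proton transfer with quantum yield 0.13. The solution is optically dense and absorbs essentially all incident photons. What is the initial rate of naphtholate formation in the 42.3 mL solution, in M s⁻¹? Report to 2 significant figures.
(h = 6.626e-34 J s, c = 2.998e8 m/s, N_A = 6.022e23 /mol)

Photon energy at 311 nm: hc/λ = (6.626e-34)(2.998e8)/(311e-9) = 6.387e-19 J.
Energy delivered: (4.71 mW)(678 s) = 3.193 J.
Photons incident: 3.193 / 6.387e-19 = 4.999e18, i.e. 4.999e18/6.022e23 = 8.301e-6 mol.
Product formed: 0.13 × 8.301e-6 = 1.079e-6 mol.
Rate: 1.079e-6 mol / (678 s × 0.0423 L) = 3.8e-8 M s⁻¹.

3.8e-8 M s⁻¹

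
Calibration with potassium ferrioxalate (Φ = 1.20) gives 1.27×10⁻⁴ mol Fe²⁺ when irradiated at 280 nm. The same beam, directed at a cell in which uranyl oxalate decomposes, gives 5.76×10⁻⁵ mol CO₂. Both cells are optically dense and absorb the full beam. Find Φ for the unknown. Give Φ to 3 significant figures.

Φ = 0.544

Photons absorbed by the actinometer: 1.27×10⁻⁴ / 1.20 = 1.058×10⁻⁴ mol.
Φ(unknown) = 5.76×10⁻⁵ / 1.058×10⁻⁴ = 0.544.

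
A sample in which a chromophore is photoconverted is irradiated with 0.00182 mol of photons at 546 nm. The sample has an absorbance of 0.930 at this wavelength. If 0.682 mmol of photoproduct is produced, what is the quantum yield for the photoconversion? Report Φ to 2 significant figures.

Φ = 0.42

Product: 0.682 mmol = 6.82×10⁻⁴ mol.
Fraction absorbed: 1 − 10^(−0.930) = 0.8825.
Photons absorbed: 0.8825 × 0.00182 = 0.001606 mol.
Φ = 6.82×10⁻⁴ mol / 0.001606 mol photons = 0.42.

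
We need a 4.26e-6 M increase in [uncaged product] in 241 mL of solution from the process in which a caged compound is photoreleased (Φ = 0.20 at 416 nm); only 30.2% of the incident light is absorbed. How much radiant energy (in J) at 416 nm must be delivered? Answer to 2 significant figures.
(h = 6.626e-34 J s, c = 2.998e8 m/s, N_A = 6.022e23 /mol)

Product: (4.26e-6 M)(0.241 L) = 1.027e-6 mol.
Photons that must be absorbed: 1.027e-6 / 0.20 = 5.135e-6 mol.
Incident photons needed: 5.135e-6 / 0.302 = 1.700e-5 mol.
Photon energy: hc/λ = 4.775e-19 J; per mole, 2.876e5 J mol⁻¹.
Energy required: 1.700e-5 × 2.876e5 = 4.9 J.

4.9 J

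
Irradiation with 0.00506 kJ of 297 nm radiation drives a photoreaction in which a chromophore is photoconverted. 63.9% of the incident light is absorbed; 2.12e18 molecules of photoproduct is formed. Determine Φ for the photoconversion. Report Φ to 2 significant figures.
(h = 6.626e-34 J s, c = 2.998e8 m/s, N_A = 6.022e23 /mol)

Product: 2.12e18 / 6.022e23 = 3.520e-6 mol.
Photon energy at 297 nm: hc/λ = (6.626e-34)(2.998e8)/(297e-9) = 6.688e-19 J.
Incident energy: 0.00506 kJ = 5.06 J.
Photons incident: 5.06 / 6.688e-19 = 7.566e18, i.e. 7.566e18/6.022e23 = 1.256e-5 mol.
Photons absorbed: 0.639 × 1.256e-5 = 8.026e-6 mol.
Φ = 3.520e-6 mol / 8.026e-6 mol photons = 0.44.

Φ = 0.44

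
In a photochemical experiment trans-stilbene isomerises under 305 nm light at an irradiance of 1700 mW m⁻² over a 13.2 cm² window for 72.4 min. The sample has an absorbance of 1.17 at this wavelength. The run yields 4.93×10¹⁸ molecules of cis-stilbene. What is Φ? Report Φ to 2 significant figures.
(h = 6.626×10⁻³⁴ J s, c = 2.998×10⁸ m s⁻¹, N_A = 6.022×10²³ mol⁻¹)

Product: 4.93×10¹⁸ / 6.022×10²³ = 8.187×10⁻⁶ mol.
Photon energy at 305 nm: hc/λ = (6.626×10⁻³⁴)(2.998×10⁸)/(305×10⁻⁹) = 6.513×10⁻¹⁹ J.
Energy delivered: (1700 mW m⁻²)(13.2×10⁻⁴ m²)(4344 s) = 9.748 J.
Photons incident: 9.748 / 6.513×10⁻¹⁹ = 1.497×10¹⁹, i.e. 1.497×10¹⁹/6.022×10²³ = 2.486×10⁻⁵ mol.
Fraction absorbed: 1 − 10^(−1.17) = 0.9324.
Photons absorbed: 0.9324 × 2.486×10⁻⁵ = 2.318×10⁻⁵ mol.
Φ = 8.187×10⁻⁶ mol / 2.318×10⁻⁵ mol photons = 0.35.

Φ = 0.35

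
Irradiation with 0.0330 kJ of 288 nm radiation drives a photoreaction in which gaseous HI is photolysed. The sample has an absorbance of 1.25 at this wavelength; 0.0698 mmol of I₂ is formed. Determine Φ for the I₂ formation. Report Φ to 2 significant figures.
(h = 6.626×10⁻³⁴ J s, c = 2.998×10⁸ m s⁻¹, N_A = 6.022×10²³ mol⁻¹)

Φ = 0.93

Product: 0.0698 mmol = 6.98×10⁻⁵ mol.
Photon energy at 288 nm: hc/λ = (6.626×10⁻³⁴)(2.998×10⁸)/(288×10⁻⁹) = 6.897×10⁻¹⁹ J.
Incident energy: 0.0330 kJ = 33.0 J.
Photons incident: 33.0 / 6.897×10⁻¹⁹ = 4.785×10¹⁹, i.e. 4.785×10¹⁹/6.022×10²³ = 7.946×10⁻⁵ mol.
Fraction absorbed: 1 − 10^(−1.25) = 0.9438.
Photons absorbed: 0.9438 × 7.946×10⁻⁵ = 7.499×10⁻⁵ mol.
Φ = 6.98×10⁻⁵ mol / 7.499×10⁻⁵ mol photons = 0.93.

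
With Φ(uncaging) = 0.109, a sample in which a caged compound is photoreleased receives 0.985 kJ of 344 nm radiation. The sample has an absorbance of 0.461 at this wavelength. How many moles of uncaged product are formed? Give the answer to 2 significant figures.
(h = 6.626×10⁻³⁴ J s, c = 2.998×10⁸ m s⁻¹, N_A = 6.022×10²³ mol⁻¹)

Photon energy at 344 nm: hc/λ = (6.626×10⁻³⁴)(2.998×10⁸)/(344×10⁻⁹) = 5.775×10⁻¹⁹ J.
Incident energy: 0.985 kJ = 985 J.
Photons incident: 985 / 5.775×10⁻¹⁹ = 1.706×10²¹, i.e. 1.706×10²¹/6.022×10²³ = 0.002833 mol.
Fraction absorbed: 1 − 10^(−0.461) = 0.6541.
Photons absorbed: 0.6541 × 0.002833 = 0.001853 mol.
Product: Φ × n_abs = 0.109 × 0.001853 = 2.020×10⁻⁴ mol.

2.0×10⁻⁴ mol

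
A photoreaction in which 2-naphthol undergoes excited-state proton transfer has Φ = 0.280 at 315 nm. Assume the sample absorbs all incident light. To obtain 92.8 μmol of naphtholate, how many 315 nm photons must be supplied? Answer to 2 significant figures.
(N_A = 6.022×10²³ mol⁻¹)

Product: 92.8 μmol = 9.28×10⁻⁵ mol.
Photons that must be absorbed: 9.28×10⁻⁵ / 0.280 = 3.314×10⁻⁴ mol.
Photon count: 3.314×10⁻⁴ × 6.022×10²³ = 2.0×10²⁰.

2.0×10²⁰ photons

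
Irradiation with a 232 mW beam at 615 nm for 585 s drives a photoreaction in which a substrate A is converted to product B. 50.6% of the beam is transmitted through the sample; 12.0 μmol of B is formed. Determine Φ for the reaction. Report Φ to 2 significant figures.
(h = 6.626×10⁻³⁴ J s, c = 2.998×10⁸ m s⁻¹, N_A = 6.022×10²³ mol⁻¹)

Φ = 0.035

Product: 12.0 μmol = 1.20×10⁻⁵ mol.
Photon energy at 615 nm: hc/λ = (6.626×10⁻³⁴)(2.998×10⁸)/(615×10⁻⁹) = 3.230×10⁻¹⁹ J.
Energy delivered: (232 mW)(585 s) = 135.7 J.
Photons incident: 135.7 / 3.230×10⁻¹⁹ = 4.201×10²⁰, i.e. 4.201×10²⁰/6.022×10²³ = 6.976×10⁻⁴ mol.
Fraction absorbed: 1 − 50.6/100 = 0.4940.
Photons absorbed: 0.4940 × 6.976×10⁻⁴ = 3.446×10⁻⁴ mol.
Φ = 1.20×10⁻⁵ mol / 3.446×10⁻⁴ mol photons = 0.035.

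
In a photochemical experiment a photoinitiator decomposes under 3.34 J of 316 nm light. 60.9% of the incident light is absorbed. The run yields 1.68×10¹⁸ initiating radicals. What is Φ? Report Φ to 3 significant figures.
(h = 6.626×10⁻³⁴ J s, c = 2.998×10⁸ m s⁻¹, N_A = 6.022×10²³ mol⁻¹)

Product: 1.68×10¹⁸ / 6.022×10²³ = 2.790×10⁻⁶ mol.
Photon energy at 316 nm: hc/λ = (6.626×10⁻³⁴)(2.998×10⁸)/(316×10⁻⁹) = 6.286×10⁻¹⁹ J.
Photons incident: 3.34 / 6.286×10⁻¹⁹ = 5.313×10¹⁸, i.e. 5.313×10¹⁸/6.022×10²³ = 8.823×10⁻⁶ mol.
Photons absorbed: 0.609 × 8.823×10⁻⁶ = 5.373×10⁻⁶ mol.
Φ = 2.790×10⁻⁶ mol / 5.373×10⁻⁶ mol photons = 0.519.

Φ = 0.519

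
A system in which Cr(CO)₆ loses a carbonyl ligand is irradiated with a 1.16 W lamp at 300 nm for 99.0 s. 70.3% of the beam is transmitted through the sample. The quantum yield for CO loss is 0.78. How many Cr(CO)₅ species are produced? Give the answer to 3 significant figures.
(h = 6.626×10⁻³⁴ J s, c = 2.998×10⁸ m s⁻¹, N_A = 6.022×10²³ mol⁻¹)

Photon energy at 300 nm: hc/λ = (6.626×10⁻³⁴)(2.998×10⁸)/(300×10⁻⁹) = 6.622×10⁻¹⁹ J.
Energy delivered: (1.16 W)(99 s) = 114.8 J.
Photons incident: 114.8 / 6.622×10⁻¹⁹ = 1.734×10²⁰, i.e. 1.734×10²⁰/6.022×10²³ = 2.879×10⁻⁴ mol.
Fraction absorbed: 1 − 70.3/100 = 0.2970.
Photons absorbed: 0.2970 × 2.879×10⁻⁴ = 8.551×10⁻⁵ mol.
Product: Φ × n_abs = 0.78 × 8.551×10⁻⁵ = 6.670×10⁻⁵ mol.
As a count: 6.670×10⁻⁵ × 6.022×10²³ = 4.02×10¹⁹.

4.02×10¹⁹ species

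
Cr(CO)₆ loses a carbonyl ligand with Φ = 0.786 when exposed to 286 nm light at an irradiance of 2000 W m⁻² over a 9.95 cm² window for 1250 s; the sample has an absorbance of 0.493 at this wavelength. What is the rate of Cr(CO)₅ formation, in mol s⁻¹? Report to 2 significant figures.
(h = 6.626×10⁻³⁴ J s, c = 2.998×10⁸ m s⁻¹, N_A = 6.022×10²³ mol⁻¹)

Photon energy at 286 nm: hc/λ = (6.626×10⁻³⁴)(2.998×10⁸)/(286×10⁻⁹) = 6.946×10⁻¹⁹ J.
Energy delivered: (2000 W m⁻²)(9.95×10⁻⁴ m²)(1250 s) = 2488 J.
Photons incident: 2488 / 6.946×10⁻¹⁹ = 3.582×10²¹, i.e. 3.582×10²¹/6.022×10²³ = 0.005948 mol.
Fraction absorbed: 1 − 10^(−0.493) = 0.6786.
Photons absorbed: 0.6786 × 0.005948 = 0.004036 mol.
Product formed: 0.786 × 0.004036 = 0.003172 mol.
Rate: 0.003172 / 1250 s = 2.5×10⁻⁶ mol s⁻¹.

2.5×10⁻⁶ mol s⁻¹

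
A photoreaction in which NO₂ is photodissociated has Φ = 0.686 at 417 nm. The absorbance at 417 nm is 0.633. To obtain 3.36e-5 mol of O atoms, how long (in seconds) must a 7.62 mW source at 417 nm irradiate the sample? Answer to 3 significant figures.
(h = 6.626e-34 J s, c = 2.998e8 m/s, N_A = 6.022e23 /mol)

Photons that must be absorbed: 3.36e-5 / 0.686 = 4.898e-5 mol.
Fraction absorbed: 1 − 10^(−0.633) = 0.7672.
Incident photons needed: 4.898e-5 / 0.7672 = 6.384e-5 mol.
Photon energy: hc/λ = 4.764e-19 J; per mole, 2.869e5 J mol⁻¹.
Energy required: 6.384e-5 × 2.869e5 = 18.32 J.
Time: 18.32 J / 0.00762 W = 2400 s.

t ≈ 2400 s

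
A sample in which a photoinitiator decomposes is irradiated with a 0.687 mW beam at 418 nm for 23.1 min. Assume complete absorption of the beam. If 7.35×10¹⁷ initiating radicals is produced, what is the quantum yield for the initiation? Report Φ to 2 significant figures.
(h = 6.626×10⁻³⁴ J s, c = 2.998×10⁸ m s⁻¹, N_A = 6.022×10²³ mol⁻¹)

Φ = 0.37

Product: 7.35×10¹⁷ / 6.022×10²³ = 1.221×10⁻⁶ mol.
Photon energy at 418 nm: hc/λ = (6.626×10⁻³⁴)(2.998×10⁸)/(418×10⁻⁹) = 4.752×10⁻¹⁹ J.
Energy delivered: (0.687 mW)(1386 s) = 0.9522 J.
Photons incident: 0.9522 / 4.752×10⁻¹⁹ = 2.004×10¹⁸, i.e. 2.004×10¹⁸/6.022×10²³ = 3.328×10⁻⁶ mol.
Φ = 1.221×10⁻⁶ mol / 3.328×10⁻⁶ mol photons = 0.37.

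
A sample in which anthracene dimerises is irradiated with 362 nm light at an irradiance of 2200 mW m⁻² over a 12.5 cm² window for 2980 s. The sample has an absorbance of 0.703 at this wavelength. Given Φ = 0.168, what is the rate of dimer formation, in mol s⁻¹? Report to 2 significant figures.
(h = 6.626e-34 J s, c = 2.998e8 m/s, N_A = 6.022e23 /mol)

1.1e-9 mol s⁻¹

Photon energy at 362 nm: hc/λ = (6.626e-34)(2.998e8)/(362e-9) = 5.487e-19 J.
Energy delivered: (2200 mW m⁻²)(12.5e-4 m²)(2980 s) = 8.195 J.
Photons incident: 8.195 / 5.487e-19 = 1.494e19, i.e. 1.494e19/6.022e23 = 2.481e-5 mol.
Fraction absorbed: 1 − 10^(−0.703) = 0.8018.
Photons absorbed: 0.8018 × 2.481e-5 = 1.989e-5 mol.
Product formed: 0.168 × 1.989e-5 = 3.342e-6 mol.
Rate: 3.342e-6 / 2980 s = 1.1e-9 mol s⁻¹.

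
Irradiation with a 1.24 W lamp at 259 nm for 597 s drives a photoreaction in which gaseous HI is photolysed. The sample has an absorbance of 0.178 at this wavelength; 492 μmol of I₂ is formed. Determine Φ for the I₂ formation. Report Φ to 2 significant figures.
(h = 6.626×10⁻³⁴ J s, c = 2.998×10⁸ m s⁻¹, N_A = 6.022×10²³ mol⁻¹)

Φ = 0.91

Product: 492 μmol = 4.92×10⁻⁴ mol.
Photon energy at 259 nm: hc/λ = (6.626×10⁻³⁴)(2.998×10⁸)/(259×10⁻⁹) = 7.670×10⁻¹⁹ J.
Energy delivered: (1.24 W)(597 s) = 740.3 J.
Photons incident: 740.3 / 7.670×10⁻¹⁹ = 9.652×10²⁰, i.e. 9.652×10²⁰/6.022×10²³ = 0.001603 mol.
Fraction absorbed: 1 − 10^(−0.178) = 0.3363.
Photons absorbed: 0.3363 × 0.001603 = 5.391×10⁻⁴ mol.
Φ = 4.92×10⁻⁴ mol / 5.391×10⁻⁴ mol photons = 0.91.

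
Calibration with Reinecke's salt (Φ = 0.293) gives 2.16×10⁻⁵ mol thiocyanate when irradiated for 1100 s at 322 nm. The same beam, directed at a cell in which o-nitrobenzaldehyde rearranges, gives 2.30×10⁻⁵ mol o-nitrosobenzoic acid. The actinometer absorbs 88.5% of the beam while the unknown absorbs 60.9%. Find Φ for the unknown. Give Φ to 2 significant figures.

Photons absorbed by the actinometer: 2.16×10⁻⁵ / 0.293 = 7.372×10⁻⁵ mol.
Incident flux: 7.372×10⁻⁵ / 0.885 = 8.330×10⁻⁵ einstein.
Absorbed by unknown: 0.609 × 8.330×10⁻⁵ = 5.073×10⁻⁵ mol.
Φ(unknown) = 2.30×10⁻⁵ / 5.073×10⁻⁵ = 0.45.

Φ = 0.45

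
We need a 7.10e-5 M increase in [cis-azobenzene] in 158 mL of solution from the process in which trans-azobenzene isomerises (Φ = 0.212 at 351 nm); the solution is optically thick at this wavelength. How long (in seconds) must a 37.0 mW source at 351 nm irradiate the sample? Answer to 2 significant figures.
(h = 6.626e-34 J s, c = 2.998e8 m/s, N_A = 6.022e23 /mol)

t ≈ 490 s

Product: (7.10e-5 M)(0.158 L) = 1.122e-5 mol.
Photons that must be absorbed: 1.122e-5 / 0.212 = 5.292e-5 mol.
Photon energy: hc/λ = 5.659e-19 J; per mole, 3.408e5 J mol⁻¹.
Energy required: 5.292e-5 × 3.408e5 = 18.04 J.
Time: 18.04 J / 0.037 W = 490 s.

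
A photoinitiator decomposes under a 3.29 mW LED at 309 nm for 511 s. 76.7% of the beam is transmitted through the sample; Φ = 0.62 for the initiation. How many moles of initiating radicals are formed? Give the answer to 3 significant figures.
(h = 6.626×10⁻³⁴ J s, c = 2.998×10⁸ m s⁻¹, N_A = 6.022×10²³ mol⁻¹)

Photon energy at 309 nm: hc/λ = (6.626×10⁻³⁴)(2.998×10⁸)/(309×10⁻⁹) = 6.429×10⁻¹⁹ J.
Energy delivered: (3.29 mW)(511 s) = 1.681 J.
Photons incident: 1.681 / 6.429×10⁻¹⁹ = 2.615×10¹⁸, i.e. 2.615×10¹⁸/6.022×10²³ = 4.342×10⁻⁶ mol.
Fraction absorbed: 1 − 76.7/100 = 0.2330.
Photons absorbed: 0.2330 × 4.342×10⁻⁶ = 1.012×10⁻⁶ mol.
Product: Φ × n_abs = 0.62 × 1.012×10⁻⁶ = 6.274×10⁻⁷ mol.

6.27×10⁻⁷ mol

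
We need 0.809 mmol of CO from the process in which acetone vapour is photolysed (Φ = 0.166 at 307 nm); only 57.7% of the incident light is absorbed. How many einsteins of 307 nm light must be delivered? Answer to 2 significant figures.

0.0084 einstein

Product: 0.809 mmol = 8.09e-4 mol.
Photons that must be absorbed: 8.09e-4 / 0.166 = 0.004873 mol.
Incident photons needed: 0.004873 / 0.577 = 0.008445 mol.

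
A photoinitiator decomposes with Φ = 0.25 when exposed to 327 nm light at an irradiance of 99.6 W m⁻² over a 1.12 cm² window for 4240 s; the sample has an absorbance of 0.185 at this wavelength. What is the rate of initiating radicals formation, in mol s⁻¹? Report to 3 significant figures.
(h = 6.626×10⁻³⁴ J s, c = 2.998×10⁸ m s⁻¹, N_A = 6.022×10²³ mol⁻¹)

2.64×10⁻⁹ mol s⁻¹

Photon energy at 327 nm: hc/λ = (6.626×10⁻³⁴)(2.998×10⁸)/(327×10⁻⁹) = 6.075×10⁻¹⁹ J.
Energy delivered: (99.6 W m⁻²)(1.12×10⁻⁴ m²)(4240 s) = 47.30 J.
Photons incident: 47.30 / 6.075×10⁻¹⁹ = 7.786×10¹⁹, i.e. 7.786×10¹⁹/6.022×10²³ = 1.293×10⁻⁴ mol.
Fraction absorbed: 1 − 10^(−0.185) = 0.3469.
Photons absorbed: 0.3469 × 1.293×10⁻⁴ = 4.485×10⁻⁵ mol.
Product formed: 0.25 × 4.485×10⁻⁵ = 1.121×10⁻⁵ mol.
Rate: 1.121×10⁻⁵ / 4240 s = 2.64×10⁻⁹ mol s⁻¹.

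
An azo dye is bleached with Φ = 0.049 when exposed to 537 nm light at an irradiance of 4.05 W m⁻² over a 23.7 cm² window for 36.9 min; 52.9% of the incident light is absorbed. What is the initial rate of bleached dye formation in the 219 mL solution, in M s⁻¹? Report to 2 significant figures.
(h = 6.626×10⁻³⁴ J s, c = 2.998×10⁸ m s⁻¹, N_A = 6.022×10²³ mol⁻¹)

Photon energy at 537 nm: hc/λ = (6.626×10⁻³⁴)(2.998×10⁸)/(537×10⁻⁹) = 3.699×10⁻¹⁹ J.
Energy delivered: (4.05 W m⁻²)(23.7×10⁻⁴ m²)(2214 s) = 21.25 J.
Photons incident: 21.25 / 3.699×10⁻¹⁹ = 5.745×10¹⁹, i.e. 5.745×10¹⁹/6.022×10²³ = 9.540×10⁻⁵ mol.
Photons absorbed: 0.529 × 9.540×10⁻⁵ = 5.047×10⁻⁵ mol.
Product formed: 0.049 × 5.047×10⁻⁵ = 2.473×10⁻⁶ mol.
Rate: 2.473×10⁻⁶ mol / (2214 s × 0.219 L) = 5.1×10⁻⁹ M s⁻¹.

5.1×10⁻⁹ M s⁻¹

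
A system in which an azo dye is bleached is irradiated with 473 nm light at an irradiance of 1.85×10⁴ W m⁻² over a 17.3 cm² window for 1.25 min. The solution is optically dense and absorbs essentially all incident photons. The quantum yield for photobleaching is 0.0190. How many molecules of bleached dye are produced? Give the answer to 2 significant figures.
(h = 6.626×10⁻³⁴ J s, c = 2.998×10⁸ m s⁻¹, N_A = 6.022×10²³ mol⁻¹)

Photon energy at 473 nm: hc/λ = (6.626×10⁻³⁴)(2.998×10⁸)/(473×10⁻⁹) = 4.200×10⁻¹⁹ J.
Energy delivered: (1.85×10⁴ W m⁻²)(17.3×10⁻⁴ m²)(75 s) = 2400 J.
Photons incident: 2400 / 4.200×10⁻¹⁹ = 5.714×10²¹, i.e. 5.714×10²¹/6.022×10²³ = 0.009489 mol.
Product: Φ × n_abs = 0.0190 × 0.009489 = 1.803×10⁻⁴ mol.
As a count: 1.803×10⁻⁴ × 6.022×10²³ = 1.1×10²⁰.

1.1×10²⁰ molecules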